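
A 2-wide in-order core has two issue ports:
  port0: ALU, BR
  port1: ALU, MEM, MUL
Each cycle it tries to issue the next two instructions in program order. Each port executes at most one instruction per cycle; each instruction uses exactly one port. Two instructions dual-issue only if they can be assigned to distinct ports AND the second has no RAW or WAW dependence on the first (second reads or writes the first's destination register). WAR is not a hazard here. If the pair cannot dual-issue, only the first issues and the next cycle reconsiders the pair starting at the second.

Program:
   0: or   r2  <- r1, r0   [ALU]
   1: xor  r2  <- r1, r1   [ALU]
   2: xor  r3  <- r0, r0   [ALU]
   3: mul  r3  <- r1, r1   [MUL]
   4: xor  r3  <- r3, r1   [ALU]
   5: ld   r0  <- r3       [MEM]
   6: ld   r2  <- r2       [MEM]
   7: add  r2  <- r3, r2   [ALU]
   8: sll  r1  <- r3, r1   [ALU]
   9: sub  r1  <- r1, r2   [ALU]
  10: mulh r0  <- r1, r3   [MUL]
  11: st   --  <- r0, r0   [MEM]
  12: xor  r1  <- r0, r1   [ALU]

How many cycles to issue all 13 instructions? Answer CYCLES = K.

[0] i0  or.ALU  -- WAW r2
[1] i1/i2  xor.ALU/xor.ALU  -- pair
[2] i3  mul.MUL  -- RAW+WAW r3
[3] i4  xor.ALU  -- RAW r3
[4] i5  ld.MEM  -- no-port MEM/MEM
[5] i6  ld.MEM  -- RAW+WAW r2
[6] i7/i8  add.ALU/sll.ALU  -- pair
[7] i9  sub.ALU  -- RAW r1
[8] i10  mulh.MUL  -- no-port MUL/MEM
[9] i11/i12  st.MEM/xor.ALU  -- pair

CYCLES = 10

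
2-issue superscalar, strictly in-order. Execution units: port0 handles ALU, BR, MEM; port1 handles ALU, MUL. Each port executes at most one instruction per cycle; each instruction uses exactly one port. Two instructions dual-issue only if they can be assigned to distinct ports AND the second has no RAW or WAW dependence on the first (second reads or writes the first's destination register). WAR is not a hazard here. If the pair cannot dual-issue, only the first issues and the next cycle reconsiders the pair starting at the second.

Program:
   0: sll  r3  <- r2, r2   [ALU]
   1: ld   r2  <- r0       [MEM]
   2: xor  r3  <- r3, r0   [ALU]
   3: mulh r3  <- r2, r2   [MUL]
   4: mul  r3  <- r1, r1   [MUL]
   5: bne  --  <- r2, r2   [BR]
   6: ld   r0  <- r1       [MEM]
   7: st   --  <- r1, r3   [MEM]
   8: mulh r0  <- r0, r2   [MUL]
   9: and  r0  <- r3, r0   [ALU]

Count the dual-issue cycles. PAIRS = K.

PAIRS = 3

  cy0 -> i0&i1 (sll.ALU ld.MEM) 2-wide
  cy1 -> i2 (xor.ALU) WAW r3
  cy2 -> i3 (mulh.MUL) no-port MUL/MUL
  cy3 -> i4&i5 (mul.MUL bne.BR) 2-wide
  cy4 -> i6 (ld.MEM) no-port MEM/MEM
  cy5 -> i7&i8 (st.MEM mulh.MUL) 2-wide
  cy6 -> i9 (and.ALU) tail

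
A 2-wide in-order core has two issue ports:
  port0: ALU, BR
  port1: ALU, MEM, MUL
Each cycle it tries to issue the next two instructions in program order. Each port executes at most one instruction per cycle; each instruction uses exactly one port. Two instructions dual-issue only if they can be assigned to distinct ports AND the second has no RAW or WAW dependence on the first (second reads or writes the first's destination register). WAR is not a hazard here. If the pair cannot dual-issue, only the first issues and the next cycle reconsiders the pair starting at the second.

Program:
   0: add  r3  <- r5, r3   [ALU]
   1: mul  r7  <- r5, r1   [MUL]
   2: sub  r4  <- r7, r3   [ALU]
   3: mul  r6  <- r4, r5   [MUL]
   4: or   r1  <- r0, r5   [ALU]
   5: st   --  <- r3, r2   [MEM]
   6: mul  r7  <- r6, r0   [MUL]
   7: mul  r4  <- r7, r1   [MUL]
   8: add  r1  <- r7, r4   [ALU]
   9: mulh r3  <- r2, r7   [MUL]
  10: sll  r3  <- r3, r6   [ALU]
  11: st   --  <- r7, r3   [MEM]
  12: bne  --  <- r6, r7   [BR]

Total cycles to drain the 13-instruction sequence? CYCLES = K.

t=0 i0/i1:add+mul ; pair
t=1 i2:sub ; RAW r4
t=2 i3/i4:mul+or ; pair
t=3 i5:st ; no-port MEM/MUL
t=4 i6:mul ; no-port MUL/MUL
t=5 i7:mul ; RAW r4
t=6 i8/i9:add+mulh ; pair
t=7 i10:sll ; RAW r3
t=8 i11/i12:st+bne ; pair

CYCLES = 9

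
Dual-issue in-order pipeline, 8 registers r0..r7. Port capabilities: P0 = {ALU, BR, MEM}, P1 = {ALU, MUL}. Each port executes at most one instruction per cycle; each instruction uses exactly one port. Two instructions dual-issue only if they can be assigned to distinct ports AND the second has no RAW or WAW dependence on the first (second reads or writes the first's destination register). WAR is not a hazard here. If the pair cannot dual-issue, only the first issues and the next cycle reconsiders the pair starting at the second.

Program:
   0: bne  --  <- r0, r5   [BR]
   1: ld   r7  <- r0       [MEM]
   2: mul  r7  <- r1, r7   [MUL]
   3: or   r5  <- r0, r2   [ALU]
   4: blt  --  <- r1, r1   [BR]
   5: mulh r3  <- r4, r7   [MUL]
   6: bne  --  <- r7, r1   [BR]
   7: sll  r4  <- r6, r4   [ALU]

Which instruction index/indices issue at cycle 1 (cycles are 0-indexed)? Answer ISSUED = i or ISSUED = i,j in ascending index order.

[0] i0  bne.BR  -- no-port BR/MEM
[1] i1  ld.MEM  -- RAW+WAW r7
[2] i2,i3  mul.MUL or.ALU  -- dual
[3] i4,i5  blt.BR mulh.MUL  -- dual
[4] i6,i7  bne.BR sll.ALU  -- dual

ISSUED = 1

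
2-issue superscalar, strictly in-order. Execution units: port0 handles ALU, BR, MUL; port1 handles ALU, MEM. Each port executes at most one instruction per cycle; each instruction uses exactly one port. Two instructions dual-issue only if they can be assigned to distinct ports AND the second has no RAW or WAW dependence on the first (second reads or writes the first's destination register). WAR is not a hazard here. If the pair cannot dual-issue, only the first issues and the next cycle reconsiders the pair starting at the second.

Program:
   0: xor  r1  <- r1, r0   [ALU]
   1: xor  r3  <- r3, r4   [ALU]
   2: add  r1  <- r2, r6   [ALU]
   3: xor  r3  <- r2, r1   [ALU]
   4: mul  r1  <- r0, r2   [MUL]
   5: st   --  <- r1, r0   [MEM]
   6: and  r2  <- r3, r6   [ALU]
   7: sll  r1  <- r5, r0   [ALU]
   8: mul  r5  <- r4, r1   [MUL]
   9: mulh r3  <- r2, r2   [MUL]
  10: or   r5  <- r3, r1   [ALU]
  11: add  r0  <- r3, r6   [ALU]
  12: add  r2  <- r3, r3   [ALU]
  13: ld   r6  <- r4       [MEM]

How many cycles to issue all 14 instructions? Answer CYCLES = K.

CYCLES = 9

c0: i0&i1 xor.ALU/xor.ALU  pair
c1: i2 add.ALU  RAW r1
c2: i3&i4 xor.ALU/mul.MUL  pair
c3: i5&i6 st.MEM/and.ALU  pair
c4: i7 sll.ALU  RAW r1
c5: i8 mul.MUL  no-port MUL/MUL
c6: i9 mulh.MUL  RAW r3
c7: i10&i11 or.ALU/add.ALU  pair
c8: i12&i13 add.ALU/ld.MEM  pair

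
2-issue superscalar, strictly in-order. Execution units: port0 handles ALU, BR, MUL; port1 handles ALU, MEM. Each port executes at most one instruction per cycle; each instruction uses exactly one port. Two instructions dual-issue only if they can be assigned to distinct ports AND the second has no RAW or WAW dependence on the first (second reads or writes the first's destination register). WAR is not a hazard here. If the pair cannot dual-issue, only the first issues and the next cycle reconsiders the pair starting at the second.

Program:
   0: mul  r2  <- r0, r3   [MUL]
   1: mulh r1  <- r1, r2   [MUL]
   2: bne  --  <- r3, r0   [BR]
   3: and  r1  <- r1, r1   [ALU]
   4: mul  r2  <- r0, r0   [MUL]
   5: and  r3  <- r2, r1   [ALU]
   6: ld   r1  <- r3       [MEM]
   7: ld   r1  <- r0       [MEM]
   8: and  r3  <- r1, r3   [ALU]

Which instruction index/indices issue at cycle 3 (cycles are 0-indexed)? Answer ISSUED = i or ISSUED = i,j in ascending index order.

#0 head=0: mul i0 no-port MUL/MUL
#1 head=1: mulh i1 no-port MUL/BR
#2 head=2: bne/and i2/i3 2-wide
#3 head=4: mul i4 RAW r2
#4 head=5: and i5 RAW r3
#5 head=6: ld i6 no-port MEM/MEM
#6 head=7: ld i7 RAW r1
#7 head=8: and i8 tail

ISSUED = 4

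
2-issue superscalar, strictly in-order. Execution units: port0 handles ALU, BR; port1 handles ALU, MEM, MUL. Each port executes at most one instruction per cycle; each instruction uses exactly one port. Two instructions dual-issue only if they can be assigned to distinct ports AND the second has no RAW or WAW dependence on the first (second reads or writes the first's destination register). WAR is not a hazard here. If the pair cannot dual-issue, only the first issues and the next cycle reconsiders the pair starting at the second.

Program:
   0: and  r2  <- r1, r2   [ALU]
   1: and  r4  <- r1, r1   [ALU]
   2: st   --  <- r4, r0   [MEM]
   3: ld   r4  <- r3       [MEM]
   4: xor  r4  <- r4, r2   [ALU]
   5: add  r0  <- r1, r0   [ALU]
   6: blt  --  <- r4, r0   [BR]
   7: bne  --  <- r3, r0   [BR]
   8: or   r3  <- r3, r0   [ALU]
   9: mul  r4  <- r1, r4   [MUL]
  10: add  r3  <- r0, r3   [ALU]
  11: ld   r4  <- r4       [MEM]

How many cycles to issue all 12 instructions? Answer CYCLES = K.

CYCLES = 8

0. and;and @i0/i1  | 2-wide
1. st @i2  | no-port MEM/MEM
2. ld @i3  | RAW+WAW r4
3. xor;add @i4/i5  | 2-wide
4. blt @i6  | no-port BR/BR
5. bne;or @i7/i8  | 2-wide
6. mul;add @i9/i10  | 2-wide
7. ld @i11  | tail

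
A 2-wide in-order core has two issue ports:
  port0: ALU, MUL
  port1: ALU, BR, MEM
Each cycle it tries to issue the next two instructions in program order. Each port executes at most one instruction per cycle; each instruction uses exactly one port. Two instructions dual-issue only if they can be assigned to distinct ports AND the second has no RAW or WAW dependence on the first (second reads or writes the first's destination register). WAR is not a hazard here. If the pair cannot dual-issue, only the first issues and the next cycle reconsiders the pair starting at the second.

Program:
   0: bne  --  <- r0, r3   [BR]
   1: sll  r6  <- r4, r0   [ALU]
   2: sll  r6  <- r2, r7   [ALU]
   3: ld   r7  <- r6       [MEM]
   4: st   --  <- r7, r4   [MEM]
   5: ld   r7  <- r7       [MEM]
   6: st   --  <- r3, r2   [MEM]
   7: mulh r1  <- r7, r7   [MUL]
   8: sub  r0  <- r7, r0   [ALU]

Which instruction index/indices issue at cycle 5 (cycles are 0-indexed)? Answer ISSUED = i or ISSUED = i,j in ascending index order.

ISSUED = 6,7

t=0 i0/i1:bne/sll ; dual
t=1 i2:sll ; RAW r6
t=2 i3:ld ; no-port MEM/MEM
t=3 i4:st ; no-port MEM/MEM
t=4 i5:ld ; no-port MEM/MEM
t=5 i6/i7:st/mulh ; dual
t=6 i8:sub ; tail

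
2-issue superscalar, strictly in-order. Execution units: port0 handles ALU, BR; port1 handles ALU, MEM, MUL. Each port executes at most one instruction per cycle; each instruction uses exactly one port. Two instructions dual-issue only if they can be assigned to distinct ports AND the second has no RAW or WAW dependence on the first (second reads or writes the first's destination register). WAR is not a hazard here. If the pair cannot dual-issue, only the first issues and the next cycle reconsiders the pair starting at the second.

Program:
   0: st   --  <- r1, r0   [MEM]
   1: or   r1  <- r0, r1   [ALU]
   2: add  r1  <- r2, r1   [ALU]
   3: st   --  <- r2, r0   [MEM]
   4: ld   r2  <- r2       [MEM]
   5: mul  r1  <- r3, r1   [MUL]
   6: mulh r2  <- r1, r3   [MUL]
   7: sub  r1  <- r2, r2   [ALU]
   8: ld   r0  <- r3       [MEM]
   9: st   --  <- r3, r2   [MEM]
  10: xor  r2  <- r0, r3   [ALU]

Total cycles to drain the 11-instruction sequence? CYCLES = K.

CYCLES = 7

t=0 i0/i1:st;or ; 2-wide
t=1 i2/i3:add;st ; 2-wide
t=2 i4:ld ; no-port MEM/MUL
t=3 i5:mul ; no-port MUL/MUL
t=4 i6:mulh ; RAW r2
t=5 i7/i8:sub;ld ; 2-wide
t=6 i9/i10:st;xor ; 2-wide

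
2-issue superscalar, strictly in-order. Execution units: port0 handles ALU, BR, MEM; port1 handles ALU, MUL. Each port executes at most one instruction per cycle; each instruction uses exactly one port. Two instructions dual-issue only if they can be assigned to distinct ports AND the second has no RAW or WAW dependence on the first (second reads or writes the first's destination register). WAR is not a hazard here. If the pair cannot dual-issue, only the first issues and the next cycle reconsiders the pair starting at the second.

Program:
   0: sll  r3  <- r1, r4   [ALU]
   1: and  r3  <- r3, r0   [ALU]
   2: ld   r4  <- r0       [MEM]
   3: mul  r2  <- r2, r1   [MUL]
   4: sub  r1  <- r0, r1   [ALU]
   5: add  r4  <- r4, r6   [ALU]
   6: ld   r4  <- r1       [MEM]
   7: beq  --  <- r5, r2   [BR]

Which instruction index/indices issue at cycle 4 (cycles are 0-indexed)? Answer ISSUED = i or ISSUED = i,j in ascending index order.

  cy0 -> i0 (sll.ALU) RAW+WAW r3
  cy1 -> i1,i2 (and.ALU/ld.MEM) pair
  cy2 -> i3,i4 (mul.MUL/sub.ALU) pair
  cy3 -> i5 (add.ALU) WAW r4
  cy4 -> i6 (ld.MEM) no-port MEM/BR
  cy5 -> i7 (beq.BR) tail

ISSUED = 6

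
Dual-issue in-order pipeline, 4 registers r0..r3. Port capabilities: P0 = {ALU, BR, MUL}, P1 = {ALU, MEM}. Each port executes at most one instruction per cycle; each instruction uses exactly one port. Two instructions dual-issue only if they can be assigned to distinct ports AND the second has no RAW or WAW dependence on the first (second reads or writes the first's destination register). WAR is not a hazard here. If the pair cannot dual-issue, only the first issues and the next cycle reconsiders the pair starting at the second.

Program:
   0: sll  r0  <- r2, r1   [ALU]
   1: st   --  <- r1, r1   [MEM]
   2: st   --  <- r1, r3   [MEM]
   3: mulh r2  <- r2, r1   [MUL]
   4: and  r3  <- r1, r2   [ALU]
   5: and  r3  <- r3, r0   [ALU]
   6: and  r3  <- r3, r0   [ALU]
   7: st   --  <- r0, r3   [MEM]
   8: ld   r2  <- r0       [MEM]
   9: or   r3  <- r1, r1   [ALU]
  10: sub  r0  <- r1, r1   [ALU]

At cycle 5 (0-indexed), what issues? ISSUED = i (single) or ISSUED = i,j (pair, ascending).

ISSUED = 7

t=0 i0&i1:sll st ; pair
t=1 i2&i3:st mulh ; pair
t=2 i4:and ; RAW+WAW r3
t=3 i5:and ; RAW+WAW r3
t=4 i6:and ; RAW r3
t=5 i7:st ; no-port MEM/MEM
t=6 i8&i9:ld or ; pair
t=7 i10:sub ; tail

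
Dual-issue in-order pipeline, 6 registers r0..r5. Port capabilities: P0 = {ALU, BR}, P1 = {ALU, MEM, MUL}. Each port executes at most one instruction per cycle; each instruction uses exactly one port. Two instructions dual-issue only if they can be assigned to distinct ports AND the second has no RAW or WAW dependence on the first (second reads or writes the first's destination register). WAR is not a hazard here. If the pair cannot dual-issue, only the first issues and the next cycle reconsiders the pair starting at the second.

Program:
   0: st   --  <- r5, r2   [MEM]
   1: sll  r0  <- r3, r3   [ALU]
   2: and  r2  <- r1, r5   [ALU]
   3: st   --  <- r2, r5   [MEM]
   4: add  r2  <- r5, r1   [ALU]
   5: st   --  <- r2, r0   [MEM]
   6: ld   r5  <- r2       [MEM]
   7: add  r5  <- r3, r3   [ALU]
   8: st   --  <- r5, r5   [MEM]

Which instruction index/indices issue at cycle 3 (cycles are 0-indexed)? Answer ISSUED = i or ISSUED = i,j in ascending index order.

0. st;sll @i0+i1  | dual
1. and @i2  | RAW r2
2. st;add @i3+i4  | dual
3. st @i5  | no-port MEM/MEM
4. ld @i6  | WAW r5
5. add @i7  | RAW r5
6. st @i8  | tail

ISSUED = 5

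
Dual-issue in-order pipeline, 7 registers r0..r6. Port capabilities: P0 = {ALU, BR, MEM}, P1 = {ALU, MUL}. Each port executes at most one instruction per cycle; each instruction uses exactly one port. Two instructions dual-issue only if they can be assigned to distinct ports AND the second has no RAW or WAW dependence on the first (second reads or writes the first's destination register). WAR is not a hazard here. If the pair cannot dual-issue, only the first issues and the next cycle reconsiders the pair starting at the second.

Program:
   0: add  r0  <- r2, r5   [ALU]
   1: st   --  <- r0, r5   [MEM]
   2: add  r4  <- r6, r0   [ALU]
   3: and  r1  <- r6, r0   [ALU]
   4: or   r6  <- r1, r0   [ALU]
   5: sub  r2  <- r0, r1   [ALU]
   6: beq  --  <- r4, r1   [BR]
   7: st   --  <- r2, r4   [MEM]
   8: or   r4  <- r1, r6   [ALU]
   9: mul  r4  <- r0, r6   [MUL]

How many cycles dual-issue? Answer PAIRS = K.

0. add.ALU @i0  | RAW r0
1. st.MEM/add.ALU @i1+i2  | pair
2. and.ALU @i3  | RAW r1
3. or.ALU/sub.ALU @i4+i5  | pair
4. beq.BR @i6  | no-port BR/MEM
5. st.MEM/or.ALU @i7+i8  | pair
6. mul.MUL @i9  | tail

PAIRS = 3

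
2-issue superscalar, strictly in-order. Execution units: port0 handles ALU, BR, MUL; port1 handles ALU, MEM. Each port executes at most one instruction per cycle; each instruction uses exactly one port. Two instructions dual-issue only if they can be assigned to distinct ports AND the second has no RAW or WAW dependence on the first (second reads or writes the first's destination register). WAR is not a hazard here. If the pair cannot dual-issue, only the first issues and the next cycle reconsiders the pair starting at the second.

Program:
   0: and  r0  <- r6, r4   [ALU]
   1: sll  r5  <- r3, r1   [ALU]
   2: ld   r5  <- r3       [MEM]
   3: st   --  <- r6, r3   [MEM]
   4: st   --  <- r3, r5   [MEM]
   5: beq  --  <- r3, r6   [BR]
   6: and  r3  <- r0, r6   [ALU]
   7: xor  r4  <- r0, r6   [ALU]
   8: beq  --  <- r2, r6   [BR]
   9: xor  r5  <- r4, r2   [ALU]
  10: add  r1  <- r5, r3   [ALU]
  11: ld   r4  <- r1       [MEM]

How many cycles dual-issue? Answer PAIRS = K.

c0: i0&i1 and+sll  pair
c1: i2 ld  no-port MEM/MEM
c2: i3 st  no-port MEM/MEM
c3: i4&i5 st+beq  pair
c4: i6&i7 and+xor  pair
c5: i8&i9 beq+xor  pair
c6: i10 add  RAW r1
c7: i11 ld  tail

PAIRS = 4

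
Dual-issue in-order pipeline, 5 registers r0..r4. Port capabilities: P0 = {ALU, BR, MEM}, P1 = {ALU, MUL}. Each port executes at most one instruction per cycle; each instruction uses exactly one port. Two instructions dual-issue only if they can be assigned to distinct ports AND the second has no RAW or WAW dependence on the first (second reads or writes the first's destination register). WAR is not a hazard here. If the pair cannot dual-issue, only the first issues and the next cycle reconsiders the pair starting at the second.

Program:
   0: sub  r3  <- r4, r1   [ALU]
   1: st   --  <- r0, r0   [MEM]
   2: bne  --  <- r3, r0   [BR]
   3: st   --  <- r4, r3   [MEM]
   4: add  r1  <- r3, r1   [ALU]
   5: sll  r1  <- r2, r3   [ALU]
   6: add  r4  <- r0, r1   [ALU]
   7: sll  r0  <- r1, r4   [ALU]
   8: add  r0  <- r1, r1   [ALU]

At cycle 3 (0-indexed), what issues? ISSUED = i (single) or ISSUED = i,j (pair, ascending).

ISSUED = 5

#0 head=0: sub.ALU/st.MEM i0+i1 pair
#1 head=2: bne.BR i2 no-port BR/MEM
#2 head=3: st.MEM/add.ALU i3+i4 pair
#3 head=5: sll.ALU i5 RAW r1
#4 head=6: add.ALU i6 RAW r4
#5 head=7: sll.ALU i7 WAW r0
#6 head=8: add.ALU i8 tail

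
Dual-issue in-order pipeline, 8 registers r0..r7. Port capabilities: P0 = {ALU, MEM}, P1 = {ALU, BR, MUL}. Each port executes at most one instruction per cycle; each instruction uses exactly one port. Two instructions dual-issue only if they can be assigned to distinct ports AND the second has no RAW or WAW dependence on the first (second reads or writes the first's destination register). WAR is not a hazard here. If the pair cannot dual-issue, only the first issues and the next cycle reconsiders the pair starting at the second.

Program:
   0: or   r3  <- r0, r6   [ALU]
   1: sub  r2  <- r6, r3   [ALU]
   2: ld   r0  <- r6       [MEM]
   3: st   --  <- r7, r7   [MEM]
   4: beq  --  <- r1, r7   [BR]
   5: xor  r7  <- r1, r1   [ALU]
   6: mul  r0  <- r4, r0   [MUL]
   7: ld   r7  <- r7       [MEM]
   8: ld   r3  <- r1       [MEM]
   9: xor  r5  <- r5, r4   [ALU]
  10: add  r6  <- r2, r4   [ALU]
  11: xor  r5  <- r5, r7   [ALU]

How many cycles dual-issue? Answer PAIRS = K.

0. or @i0  | RAW r3
1. sub;ld @i1&i2  | dual
2. st;beq @i3&i4  | dual
3. xor;mul @i5&i6  | dual
4. ld @i7  | no-port MEM/MEM
5. ld;xor @i8&i9  | dual
6. add;xor @i10&i11  | dual

PAIRS = 5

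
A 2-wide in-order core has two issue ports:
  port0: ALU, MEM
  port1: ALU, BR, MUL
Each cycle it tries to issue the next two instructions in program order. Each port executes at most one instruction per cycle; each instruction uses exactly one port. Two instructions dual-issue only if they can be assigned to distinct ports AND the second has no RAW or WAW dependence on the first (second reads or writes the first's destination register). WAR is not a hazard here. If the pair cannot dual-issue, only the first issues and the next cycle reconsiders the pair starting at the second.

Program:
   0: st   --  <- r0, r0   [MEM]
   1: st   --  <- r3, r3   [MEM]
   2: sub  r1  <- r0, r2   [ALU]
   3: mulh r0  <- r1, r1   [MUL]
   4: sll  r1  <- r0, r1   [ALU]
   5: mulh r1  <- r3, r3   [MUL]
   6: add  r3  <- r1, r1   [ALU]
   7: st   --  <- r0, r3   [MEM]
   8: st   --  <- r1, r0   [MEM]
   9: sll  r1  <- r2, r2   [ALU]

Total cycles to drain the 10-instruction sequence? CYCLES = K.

0. st.MEM @i0  | no-port MEM/MEM
1. st.MEM sub.ALU @i1,i2  | 2-wide
2. mulh.MUL @i3  | RAW r0
3. sll.ALU @i4  | WAW r1
4. mulh.MUL @i5  | RAW r1
5. add.ALU @i6  | RAW r3
6. st.MEM @i7  | no-port MEM/MEM
7. st.MEM sll.ALU @i8,i9  | 2-wide

CYCLES = 8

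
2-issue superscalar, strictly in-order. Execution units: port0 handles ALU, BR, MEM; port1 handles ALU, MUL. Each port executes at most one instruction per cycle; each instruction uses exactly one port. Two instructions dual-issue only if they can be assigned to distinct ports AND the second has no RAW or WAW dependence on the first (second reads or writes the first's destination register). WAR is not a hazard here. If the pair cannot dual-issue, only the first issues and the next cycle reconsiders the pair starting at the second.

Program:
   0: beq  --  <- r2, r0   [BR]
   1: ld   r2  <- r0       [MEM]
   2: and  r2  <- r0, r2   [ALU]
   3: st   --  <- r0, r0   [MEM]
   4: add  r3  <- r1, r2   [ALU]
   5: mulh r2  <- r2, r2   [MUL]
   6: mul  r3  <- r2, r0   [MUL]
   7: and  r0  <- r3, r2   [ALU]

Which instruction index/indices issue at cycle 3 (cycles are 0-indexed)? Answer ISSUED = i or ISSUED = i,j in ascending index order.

[0] i0  beq  -- no-port BR/MEM
[1] i1  ld  -- RAW+WAW r2
[2] i2+i3  and;st  -- pair
[3] i4+i5  add;mulh  -- pair
[4] i6  mul  -- RAW r3
[5] i7  and  -- tail

ISSUED = 4,5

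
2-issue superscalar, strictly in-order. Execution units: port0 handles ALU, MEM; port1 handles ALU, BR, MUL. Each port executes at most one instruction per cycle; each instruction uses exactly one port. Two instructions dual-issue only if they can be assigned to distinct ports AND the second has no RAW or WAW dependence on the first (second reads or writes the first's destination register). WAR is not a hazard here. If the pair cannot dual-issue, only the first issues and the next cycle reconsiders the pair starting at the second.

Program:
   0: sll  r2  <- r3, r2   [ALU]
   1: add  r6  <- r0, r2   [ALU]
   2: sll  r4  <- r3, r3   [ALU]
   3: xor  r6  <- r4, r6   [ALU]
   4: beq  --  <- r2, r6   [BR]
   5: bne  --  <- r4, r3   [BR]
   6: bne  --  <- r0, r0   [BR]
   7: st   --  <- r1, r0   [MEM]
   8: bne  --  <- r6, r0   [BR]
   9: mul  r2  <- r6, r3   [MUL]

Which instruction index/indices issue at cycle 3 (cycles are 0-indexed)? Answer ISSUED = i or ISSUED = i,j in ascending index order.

ISSUED = 4

0. sll.ALU @i0  | RAW r2
1. add.ALU;sll.ALU @i1/i2  | dual
2. xor.ALU @i3  | RAW r6
3. beq.BR @i4  | no-port BR/BR
4. bne.BR @i5  | no-port BR/BR
5. bne.BR;st.MEM @i6/i7  | dual
6. bne.BR @i8  | no-port BR/MUL
7. mul.MUL @i9  | tail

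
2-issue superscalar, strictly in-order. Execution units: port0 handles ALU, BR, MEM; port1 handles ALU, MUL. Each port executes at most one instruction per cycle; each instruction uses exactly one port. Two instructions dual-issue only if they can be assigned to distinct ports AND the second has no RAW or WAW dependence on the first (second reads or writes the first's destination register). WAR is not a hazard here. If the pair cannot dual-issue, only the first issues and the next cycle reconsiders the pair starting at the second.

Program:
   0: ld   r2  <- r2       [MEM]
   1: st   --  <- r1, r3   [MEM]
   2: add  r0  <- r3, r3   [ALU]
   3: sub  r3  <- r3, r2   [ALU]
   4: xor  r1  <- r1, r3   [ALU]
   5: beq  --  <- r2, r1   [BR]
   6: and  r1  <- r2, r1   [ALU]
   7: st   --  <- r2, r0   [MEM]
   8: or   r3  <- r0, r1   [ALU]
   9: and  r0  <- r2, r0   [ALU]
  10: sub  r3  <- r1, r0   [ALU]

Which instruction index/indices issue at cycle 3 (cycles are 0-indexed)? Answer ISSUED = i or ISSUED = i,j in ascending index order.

ISSUED = 4

c0: i0 ld  no-port MEM/MEM
c1: i1/i2 st/add  pair
c2: i3 sub  RAW r3
c3: i4 xor  RAW r1
c4: i5/i6 beq/and  pair
c5: i7/i8 st/or  pair
c6: i9 and  RAW r0
c7: i10 sub  tail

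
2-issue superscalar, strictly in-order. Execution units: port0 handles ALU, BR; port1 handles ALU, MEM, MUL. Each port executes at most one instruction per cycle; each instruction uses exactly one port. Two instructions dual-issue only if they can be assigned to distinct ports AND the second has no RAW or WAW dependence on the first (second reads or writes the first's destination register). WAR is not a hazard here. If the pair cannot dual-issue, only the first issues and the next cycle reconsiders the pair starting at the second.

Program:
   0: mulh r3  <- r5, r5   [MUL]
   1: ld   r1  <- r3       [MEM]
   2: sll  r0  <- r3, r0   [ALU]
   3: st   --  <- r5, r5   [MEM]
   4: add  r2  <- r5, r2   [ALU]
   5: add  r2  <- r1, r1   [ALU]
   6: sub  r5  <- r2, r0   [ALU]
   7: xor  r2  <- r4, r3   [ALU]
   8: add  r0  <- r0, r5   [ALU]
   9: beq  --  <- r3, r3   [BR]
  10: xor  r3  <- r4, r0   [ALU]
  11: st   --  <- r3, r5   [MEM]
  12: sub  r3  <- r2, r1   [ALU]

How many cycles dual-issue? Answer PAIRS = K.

PAIRS = 5

#0 head=0: mulh.MUL i0 no-port MUL/MEM
#1 head=1: ld.MEM;sll.ALU i1&i2 pair
#2 head=3: st.MEM;add.ALU i3&i4 pair
#3 head=5: add.ALU i5 RAW r2
#4 head=6: sub.ALU;xor.ALU i6&i7 pair
#5 head=8: add.ALU;beq.BR i8&i9 pair
#6 head=10: xor.ALU i10 RAW r3
#7 head=11: st.MEM;sub.ALU i11&i12 pair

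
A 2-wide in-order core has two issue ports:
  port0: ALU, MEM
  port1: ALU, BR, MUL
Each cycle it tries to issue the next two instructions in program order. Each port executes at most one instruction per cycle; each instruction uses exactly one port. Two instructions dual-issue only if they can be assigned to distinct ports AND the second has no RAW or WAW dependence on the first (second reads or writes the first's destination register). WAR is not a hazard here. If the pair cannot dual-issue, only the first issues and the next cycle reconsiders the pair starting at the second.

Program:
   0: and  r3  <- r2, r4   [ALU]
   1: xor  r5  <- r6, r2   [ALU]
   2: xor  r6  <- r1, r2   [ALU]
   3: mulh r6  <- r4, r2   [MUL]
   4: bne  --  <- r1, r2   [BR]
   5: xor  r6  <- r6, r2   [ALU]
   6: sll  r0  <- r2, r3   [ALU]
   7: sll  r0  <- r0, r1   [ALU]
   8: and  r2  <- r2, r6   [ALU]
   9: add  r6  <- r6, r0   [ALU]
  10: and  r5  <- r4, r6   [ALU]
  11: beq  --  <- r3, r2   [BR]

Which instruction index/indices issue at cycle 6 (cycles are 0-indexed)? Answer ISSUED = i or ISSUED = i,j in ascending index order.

ISSUED = 9

c0: i0,i1 and;xor  pair
c1: i2 xor  WAW r6
c2: i3 mulh  no-port MUL/BR
c3: i4,i5 bne;xor  pair
c4: i6 sll  RAW+WAW r0
c5: i7,i8 sll;and  pair
c6: i9 add  RAW r6
c7: i10,i11 and;beq  pair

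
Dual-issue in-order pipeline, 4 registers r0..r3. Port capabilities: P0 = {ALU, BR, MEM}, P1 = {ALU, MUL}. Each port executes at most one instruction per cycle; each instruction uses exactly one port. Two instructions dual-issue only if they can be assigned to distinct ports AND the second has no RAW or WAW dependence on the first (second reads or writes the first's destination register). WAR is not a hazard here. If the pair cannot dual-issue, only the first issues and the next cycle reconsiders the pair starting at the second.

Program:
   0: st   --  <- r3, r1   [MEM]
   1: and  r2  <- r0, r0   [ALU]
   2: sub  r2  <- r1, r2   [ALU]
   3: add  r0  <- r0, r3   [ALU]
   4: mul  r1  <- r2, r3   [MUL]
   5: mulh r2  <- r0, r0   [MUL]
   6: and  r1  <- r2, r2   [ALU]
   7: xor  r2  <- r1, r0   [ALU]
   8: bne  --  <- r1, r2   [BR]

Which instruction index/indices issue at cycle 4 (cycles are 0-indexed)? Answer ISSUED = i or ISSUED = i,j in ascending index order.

#0 head=0: st+and i0&i1 2-wide
#1 head=2: sub+add i2&i3 2-wide
#2 head=4: mul i4 no-port MUL/MUL
#3 head=5: mulh i5 RAW r2
#4 head=6: and i6 RAW r1
#5 head=7: xor i7 RAW r2
#6 head=8: bne i8 tail

ISSUED = 6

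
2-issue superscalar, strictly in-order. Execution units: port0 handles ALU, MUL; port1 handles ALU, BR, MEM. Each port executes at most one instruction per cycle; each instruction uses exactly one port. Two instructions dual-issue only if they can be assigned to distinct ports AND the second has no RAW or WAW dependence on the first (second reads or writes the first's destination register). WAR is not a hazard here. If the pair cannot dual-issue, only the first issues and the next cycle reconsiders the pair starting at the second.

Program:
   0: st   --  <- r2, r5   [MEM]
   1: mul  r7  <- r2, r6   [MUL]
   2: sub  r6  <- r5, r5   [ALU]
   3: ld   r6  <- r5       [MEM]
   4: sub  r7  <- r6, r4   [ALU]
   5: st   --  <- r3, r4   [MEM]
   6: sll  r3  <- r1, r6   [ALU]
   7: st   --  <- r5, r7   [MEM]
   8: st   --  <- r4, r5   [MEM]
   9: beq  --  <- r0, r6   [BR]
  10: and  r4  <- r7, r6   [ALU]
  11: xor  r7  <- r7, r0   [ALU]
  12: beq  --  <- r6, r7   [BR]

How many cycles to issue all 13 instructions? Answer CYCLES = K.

[0] i0+i1  st mul  -- pair
[1] i2  sub  -- WAW r6
[2] i3  ld  -- RAW r6
[3] i4+i5  sub st  -- pair
[4] i6+i7  sll st  -- pair
[5] i8  st  -- no-port MEM/BR
[6] i9+i10  beq and  -- pair
[7] i11  xor  -- RAW r7
[8] i12  beq  -- tail

CYCLES = 9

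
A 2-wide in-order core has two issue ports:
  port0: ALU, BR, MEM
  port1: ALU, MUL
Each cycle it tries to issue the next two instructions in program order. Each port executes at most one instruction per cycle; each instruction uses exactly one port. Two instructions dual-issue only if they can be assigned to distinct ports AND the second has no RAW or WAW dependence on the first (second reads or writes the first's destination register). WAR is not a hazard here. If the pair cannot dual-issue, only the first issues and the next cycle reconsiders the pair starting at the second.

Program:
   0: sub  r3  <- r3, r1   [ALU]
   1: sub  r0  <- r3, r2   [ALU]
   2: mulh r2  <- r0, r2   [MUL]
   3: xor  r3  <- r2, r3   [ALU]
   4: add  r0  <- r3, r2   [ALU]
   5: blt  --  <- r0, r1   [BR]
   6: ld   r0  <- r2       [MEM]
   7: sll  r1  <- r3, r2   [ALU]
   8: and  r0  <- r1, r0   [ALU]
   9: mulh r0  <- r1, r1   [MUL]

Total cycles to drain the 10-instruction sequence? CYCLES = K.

[0] i0  sub  -- RAW r3
[1] i1  sub  -- RAW r0
[2] i2  mulh  -- RAW r2
[3] i3  xor  -- RAW r3
[4] i4  add  -- RAW r0
[5] i5  blt  -- no-port BR/MEM
[6] i6,i7  ld+sll  -- 2-wide
[7] i8  and  -- WAW r0
[8] i9  mulh  -- tail

CYCLES = 9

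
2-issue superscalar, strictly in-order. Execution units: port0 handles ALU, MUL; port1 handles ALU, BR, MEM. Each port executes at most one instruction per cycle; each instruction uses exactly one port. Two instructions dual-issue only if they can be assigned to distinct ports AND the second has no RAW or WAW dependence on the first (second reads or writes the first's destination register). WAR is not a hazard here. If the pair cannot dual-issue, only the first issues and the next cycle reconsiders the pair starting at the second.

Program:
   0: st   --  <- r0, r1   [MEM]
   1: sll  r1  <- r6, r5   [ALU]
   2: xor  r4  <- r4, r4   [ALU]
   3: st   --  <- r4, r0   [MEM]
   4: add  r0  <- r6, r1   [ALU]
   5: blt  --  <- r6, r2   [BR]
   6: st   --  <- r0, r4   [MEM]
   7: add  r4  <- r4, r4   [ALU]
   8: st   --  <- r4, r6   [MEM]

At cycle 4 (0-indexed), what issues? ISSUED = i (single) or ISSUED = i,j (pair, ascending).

ISSUED = 6,7

[0] i0,i1  st sll  -- dual
[1] i2  xor  -- RAW r4
[2] i3,i4  st add  -- dual
[3] i5  blt  -- no-port BR/MEM
[4] i6,i7  st add  -- dual
[5] i8  st  -- tail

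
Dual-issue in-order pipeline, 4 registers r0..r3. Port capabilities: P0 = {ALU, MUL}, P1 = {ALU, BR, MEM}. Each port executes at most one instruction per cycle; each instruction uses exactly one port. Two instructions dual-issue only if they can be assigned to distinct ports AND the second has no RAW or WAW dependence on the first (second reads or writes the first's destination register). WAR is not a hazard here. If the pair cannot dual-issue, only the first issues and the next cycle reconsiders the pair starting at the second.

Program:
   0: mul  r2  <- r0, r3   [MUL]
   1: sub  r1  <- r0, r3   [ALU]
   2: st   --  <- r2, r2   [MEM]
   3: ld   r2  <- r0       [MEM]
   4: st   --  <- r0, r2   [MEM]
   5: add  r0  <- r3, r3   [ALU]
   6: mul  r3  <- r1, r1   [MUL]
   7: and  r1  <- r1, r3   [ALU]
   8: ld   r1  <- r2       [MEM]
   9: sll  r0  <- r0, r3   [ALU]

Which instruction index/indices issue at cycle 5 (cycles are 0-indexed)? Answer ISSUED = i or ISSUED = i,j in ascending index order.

#0 head=0: mul+sub i0,i1 dual
#1 head=2: st i2 no-port MEM/MEM
#2 head=3: ld i3 no-port MEM/MEM
#3 head=4: st+add i4,i5 dual
#4 head=6: mul i6 RAW r3
#5 head=7: and i7 WAW r1
#6 head=8: ld+sll i8,i9 dual

ISSUED = 7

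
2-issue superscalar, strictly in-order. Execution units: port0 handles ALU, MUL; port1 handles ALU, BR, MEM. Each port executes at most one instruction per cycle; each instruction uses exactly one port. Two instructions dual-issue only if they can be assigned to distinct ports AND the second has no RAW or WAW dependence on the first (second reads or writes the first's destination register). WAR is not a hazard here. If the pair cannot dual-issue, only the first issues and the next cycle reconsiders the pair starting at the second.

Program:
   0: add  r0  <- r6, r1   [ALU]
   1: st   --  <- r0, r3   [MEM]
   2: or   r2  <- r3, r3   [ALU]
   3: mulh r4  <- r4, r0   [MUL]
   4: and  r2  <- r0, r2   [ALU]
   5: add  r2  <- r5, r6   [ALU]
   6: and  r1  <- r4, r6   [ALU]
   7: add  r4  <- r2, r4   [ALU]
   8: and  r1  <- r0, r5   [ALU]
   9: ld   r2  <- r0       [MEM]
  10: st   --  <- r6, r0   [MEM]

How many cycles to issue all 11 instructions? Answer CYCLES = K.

t=0 i0:add ; RAW r0
t=1 i1&i2:st/or ; 2-wide
t=2 i3&i4:mulh/and ; 2-wide
t=3 i5&i6:add/and ; 2-wide
t=4 i7&i8:add/and ; 2-wide
t=5 i9:ld ; no-port MEM/MEM
t=6 i10:st ; tail

CYCLES = 7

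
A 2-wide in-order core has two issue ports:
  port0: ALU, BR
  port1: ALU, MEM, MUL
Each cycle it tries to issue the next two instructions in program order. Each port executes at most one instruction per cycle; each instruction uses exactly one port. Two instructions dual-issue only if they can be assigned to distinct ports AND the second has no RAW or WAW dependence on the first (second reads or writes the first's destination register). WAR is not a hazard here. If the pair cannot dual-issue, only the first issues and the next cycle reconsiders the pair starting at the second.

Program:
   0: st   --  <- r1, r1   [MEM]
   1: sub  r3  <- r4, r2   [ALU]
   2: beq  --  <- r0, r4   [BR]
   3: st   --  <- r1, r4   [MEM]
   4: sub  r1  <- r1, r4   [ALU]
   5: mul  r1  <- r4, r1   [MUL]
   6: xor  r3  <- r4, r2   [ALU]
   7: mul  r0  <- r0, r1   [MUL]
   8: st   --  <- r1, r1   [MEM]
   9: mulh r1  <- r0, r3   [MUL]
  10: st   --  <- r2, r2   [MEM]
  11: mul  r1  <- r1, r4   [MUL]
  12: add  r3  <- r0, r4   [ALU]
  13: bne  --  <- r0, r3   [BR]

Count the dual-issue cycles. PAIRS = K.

PAIRS = 4

c0: i0&i1 st sub  2-wide
c1: i2&i3 beq st  2-wide
c2: i4 sub  RAW+WAW r1
c3: i5&i6 mul xor  2-wide
c4: i7 mul  no-port MUL/MEM
c5: i8 st  no-port MEM/MUL
c6: i9 mulh  no-port MUL/MEM
c7: i10 st  no-port MEM/MUL
c8: i11&i12 mul add  2-wide
c9: i13 bne  tail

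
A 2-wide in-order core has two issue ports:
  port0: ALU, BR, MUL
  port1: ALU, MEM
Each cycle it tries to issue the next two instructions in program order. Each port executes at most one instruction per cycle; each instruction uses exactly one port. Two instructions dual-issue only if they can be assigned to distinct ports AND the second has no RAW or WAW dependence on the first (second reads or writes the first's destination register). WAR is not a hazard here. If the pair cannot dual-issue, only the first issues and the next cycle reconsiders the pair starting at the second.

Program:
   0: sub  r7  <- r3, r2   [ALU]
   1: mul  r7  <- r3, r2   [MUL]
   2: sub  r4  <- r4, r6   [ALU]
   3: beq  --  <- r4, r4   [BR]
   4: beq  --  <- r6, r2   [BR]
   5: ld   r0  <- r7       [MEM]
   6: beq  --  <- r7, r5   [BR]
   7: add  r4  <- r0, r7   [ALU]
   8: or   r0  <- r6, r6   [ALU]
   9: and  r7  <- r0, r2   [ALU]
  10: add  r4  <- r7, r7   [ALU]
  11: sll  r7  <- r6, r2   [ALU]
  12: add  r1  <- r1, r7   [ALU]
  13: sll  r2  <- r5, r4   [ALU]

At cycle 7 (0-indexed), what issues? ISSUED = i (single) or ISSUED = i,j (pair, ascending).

c0: i0 sub  WAW r7
c1: i1/i2 mul sub  2-wide
c2: i3 beq  no-port BR/BR
c3: i4/i5 beq ld  2-wide
c4: i6/i7 beq add  2-wide
c5: i8 or  RAW r0
c6: i9 and  RAW r7
c7: i10/i11 add sll  2-wide
c8: i12/i13 add sll  2-wide

ISSUED = 10,11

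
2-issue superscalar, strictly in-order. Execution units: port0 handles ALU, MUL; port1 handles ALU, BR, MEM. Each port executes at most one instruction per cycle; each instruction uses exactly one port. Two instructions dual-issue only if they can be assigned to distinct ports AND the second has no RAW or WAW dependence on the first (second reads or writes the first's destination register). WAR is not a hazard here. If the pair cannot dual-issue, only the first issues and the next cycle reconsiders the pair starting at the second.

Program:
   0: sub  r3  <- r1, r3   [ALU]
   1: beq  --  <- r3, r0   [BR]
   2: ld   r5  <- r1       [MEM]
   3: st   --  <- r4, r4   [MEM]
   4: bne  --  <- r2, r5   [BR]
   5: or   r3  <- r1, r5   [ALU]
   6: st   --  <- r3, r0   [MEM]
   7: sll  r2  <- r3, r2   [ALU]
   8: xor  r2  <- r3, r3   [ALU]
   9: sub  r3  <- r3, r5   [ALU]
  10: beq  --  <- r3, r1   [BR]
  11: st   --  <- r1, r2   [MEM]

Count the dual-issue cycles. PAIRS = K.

  cy0 -> i0 (sub) RAW r3
  cy1 -> i1 (beq) no-port BR/MEM
  cy2 -> i2 (ld) no-port MEM/MEM
  cy3 -> i3 (st) no-port MEM/BR
  cy4 -> i4/i5 (bne;or) pair
  cy5 -> i6/i7 (st;sll) pair
  cy6 -> i8/i9 (xor;sub) pair
  cy7 -> i10 (beq) no-port BR/MEM
  cy8 -> i11 (st) tail

PAIRS = 3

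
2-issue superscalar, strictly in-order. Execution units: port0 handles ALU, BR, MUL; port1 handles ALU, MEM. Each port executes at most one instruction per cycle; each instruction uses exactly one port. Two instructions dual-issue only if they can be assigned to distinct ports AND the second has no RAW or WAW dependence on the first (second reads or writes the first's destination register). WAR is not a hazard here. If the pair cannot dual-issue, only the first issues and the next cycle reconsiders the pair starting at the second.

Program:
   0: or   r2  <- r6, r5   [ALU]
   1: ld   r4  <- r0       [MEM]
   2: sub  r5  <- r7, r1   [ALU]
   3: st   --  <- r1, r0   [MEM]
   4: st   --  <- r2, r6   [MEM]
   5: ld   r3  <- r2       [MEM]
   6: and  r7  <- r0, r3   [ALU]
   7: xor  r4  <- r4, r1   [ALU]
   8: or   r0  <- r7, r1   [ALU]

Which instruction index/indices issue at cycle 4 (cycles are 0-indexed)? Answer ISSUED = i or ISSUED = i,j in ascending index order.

#0 head=0: or;ld i0&i1 dual
#1 head=2: sub;st i2&i3 dual
#2 head=4: st i4 no-port MEM/MEM
#3 head=5: ld i5 RAW r3
#4 head=6: and;xor i6&i7 dual
#5 head=8: or i8 tail

ISSUED = 6,7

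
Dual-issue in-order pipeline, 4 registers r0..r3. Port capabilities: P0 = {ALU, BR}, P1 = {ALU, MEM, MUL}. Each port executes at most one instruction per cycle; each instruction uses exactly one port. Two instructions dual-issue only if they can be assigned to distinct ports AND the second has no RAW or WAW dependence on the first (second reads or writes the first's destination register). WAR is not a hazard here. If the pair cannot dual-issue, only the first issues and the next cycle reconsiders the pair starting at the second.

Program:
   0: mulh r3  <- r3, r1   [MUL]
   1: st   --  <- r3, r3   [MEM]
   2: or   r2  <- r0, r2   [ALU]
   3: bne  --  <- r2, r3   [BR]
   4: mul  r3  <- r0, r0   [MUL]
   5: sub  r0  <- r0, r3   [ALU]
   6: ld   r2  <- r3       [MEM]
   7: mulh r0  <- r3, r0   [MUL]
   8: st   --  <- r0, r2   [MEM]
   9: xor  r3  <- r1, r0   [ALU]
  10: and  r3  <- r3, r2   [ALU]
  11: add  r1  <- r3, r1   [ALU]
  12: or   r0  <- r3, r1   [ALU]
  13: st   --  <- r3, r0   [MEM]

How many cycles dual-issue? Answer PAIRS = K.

PAIRS = 4

0. mulh.MUL @i0  | no-port MUL/MEM
1. st.MEM or.ALU @i1,i2  | 2-wide
2. bne.BR mul.MUL @i3,i4  | 2-wide
3. sub.ALU ld.MEM @i5,i6  | 2-wide
4. mulh.MUL @i7  | no-port MUL/MEM
5. st.MEM xor.ALU @i8,i9  | 2-wide
6. and.ALU @i10  | RAW r3
7. add.ALU @i11  | RAW r1
8. or.ALU @i12  | RAW r0
9. st.MEM @i13  | tail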